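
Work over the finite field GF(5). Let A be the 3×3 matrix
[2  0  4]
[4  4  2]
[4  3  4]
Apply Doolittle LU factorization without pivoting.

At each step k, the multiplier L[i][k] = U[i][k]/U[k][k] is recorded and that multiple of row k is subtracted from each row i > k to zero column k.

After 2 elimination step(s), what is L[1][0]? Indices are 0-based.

k=0: U[0][0]=2
  eliminate (1,0): mult=2, new row 1: (0, 4, 4); set L[1][0]=2
  eliminate (2,0): mult=2, new row 2: (0, 3, 1); set L[2][0]=2
k=1: U[1][1]=4
  eliminate (2,1): mult=2, new row 2: (0, 0, 3); set L[2][1]=2

L[1][0] = 2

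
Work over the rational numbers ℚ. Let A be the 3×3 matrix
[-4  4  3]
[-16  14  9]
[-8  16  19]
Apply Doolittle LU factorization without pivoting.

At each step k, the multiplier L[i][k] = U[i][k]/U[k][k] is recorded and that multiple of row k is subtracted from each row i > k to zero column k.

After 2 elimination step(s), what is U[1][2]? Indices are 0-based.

[col 0] pivot -4
  R1 -= 4*R0 → (0, -2, -3)  (L[1][0] := 4)
  R2 -= 2*R0 → (0, 8, 13)  (L[2][0] := 2)
[col 1] pivot -2
  R2 -= -4*R1 → (0, 0, 1)  (L[2][1] := -4)

U[1][2] = -3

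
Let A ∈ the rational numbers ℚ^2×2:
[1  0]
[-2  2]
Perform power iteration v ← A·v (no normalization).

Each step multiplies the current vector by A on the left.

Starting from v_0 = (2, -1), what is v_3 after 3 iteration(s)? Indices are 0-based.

v_3 = (2, -36)

v_0 = (2, -1).
v_1 = A·v_0 = (2, -6).
v_2 = A·v_1 = (2, -16).
v_3 = A·v_2 = (2, -36).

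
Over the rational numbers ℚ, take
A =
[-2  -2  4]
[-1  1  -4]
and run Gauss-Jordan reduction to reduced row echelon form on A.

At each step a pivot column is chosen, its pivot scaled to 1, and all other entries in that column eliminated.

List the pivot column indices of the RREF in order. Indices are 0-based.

pivot columns: 0, 1

pivot(0,0)=-2: scale R0 → (1, 1, -2)
  clear (1,0): R1 −= (-1)R0 → (0, 2, -6)
pivot(1,1)=2: scale R1 → (0, 1, -3)
  clear (0,1): R0 −= (1)R1 → (1, 0, 1)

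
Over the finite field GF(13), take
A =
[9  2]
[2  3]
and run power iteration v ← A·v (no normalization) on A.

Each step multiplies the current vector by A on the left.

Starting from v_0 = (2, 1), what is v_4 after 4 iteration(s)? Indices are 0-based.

v_4 = (1, 2)

v_0 = (2, 1).
v_1 = A·v_0 = (7, 7).
v_2 = A·v_1 = (12, 9).
v_3 = A·v_2 = (9, 12).
v_4 = A·v_3 = (1, 2).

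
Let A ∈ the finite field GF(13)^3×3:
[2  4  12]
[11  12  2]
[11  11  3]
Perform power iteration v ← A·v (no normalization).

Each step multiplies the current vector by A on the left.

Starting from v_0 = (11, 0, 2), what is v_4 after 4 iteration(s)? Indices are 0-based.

v_4 = (7, 1, 3)

v_0 = (11, 0, 2).
v_1 = A·v_0 = (7, 8, 10).
v_2 = A·v_1 = (10, 11, 0).
v_3 = A·v_2 = (12, 8, 10).
v_4 = A·v_3 = (7, 1, 3).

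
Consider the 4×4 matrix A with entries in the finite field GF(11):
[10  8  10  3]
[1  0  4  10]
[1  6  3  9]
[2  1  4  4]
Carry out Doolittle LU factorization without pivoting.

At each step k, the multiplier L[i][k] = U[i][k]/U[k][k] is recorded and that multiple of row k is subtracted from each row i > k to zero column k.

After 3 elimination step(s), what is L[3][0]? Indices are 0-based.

L[3][0] = 9

[col 0] pivot 10
  R1 -= 10*R0 → (0, 8, 3, 2)  (L[1][0] := 10)
  R2 -= 10*R0 → (0, 3, 2, 1)  (L[2][0] := 10)
  R3 -= 9*R0 → (0, 6, 2, 10)  (L[3][0] := 9)
[col 1] pivot 8
  R2 -= 10*R1 → (0, 0, 5, 3)  (L[2][1] := 10)
  R3 -= 9*R1 → (0, 0, 8, 3)  (L[3][1] := 9)
[col 2] pivot 5
  R3 -= 6*R2 → (0, 0, 0, 7)  (L[3][2] := 6)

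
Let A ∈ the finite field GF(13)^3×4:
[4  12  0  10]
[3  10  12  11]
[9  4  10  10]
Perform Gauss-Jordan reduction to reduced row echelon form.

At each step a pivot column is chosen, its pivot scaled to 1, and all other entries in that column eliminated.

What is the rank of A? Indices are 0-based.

[1] R0 /= 4  ⇒  (1, 3, 0, 9)
     R1 -= 3·R0  ⇒  (0, 1, 12, 10)
     R2 -= 9·R0  ⇒  (0, 3, 10, 7)
[2] R1 /= 1  ⇒  (0, 1, 12, 10)
     R0 -= 3·R1  ⇒  (1, 0, 3, 5)
     R2 -= 3·R1  ⇒  (0, 0, 0, 3)
column 2 empty below row 2
[3] R2 /= 3  ⇒  (0, 0, 0, 1)
     R0 -= 5·R2  ⇒  (1, 0, 3, 0)
     R1 -= 10·R2  ⇒  (0, 1, 12, 0)

rank = 3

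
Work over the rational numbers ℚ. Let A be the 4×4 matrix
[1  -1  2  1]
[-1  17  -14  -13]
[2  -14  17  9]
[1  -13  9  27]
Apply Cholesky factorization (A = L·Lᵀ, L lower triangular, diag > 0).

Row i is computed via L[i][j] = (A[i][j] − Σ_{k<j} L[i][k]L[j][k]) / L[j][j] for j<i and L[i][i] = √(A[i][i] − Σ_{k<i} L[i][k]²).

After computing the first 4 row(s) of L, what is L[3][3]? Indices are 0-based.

L[3][3] = 4

Step 1: L[0][0] = √(1) = 1.
  L[1][0] = (-1) / L[0][0] = -1.
Step 2: L[1][1] = √(16) = 4.
  L[2][0] = (2) / L[0][0] = 2.
  L[2][1] = (-12) / L[1][1] = -3.
Step 3: L[2][2] = √(4) = 2.
  L[3][0] = (1) / L[0][0] = 1.
  L[3][1] = (-12) / L[1][1] = -3.
  L[3][2] = (-2) / L[2][2] = -1.
Step 4: L[3][3] = √(16) = 4.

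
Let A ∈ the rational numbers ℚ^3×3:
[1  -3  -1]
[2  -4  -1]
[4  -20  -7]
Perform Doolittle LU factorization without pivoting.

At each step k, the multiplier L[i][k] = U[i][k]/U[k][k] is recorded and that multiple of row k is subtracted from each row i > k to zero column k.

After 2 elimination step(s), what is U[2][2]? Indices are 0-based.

k=0: U[0][0]=1
  eliminate (1,0): mult=2, new row 1: (0, 2, 1); set L[1][0]=2
  eliminate (2,0): mult=4, new row 2: (0, -8, -3); set L[2][0]=4
k=1: U[1][1]=2
  eliminate (2,1): mult=-4, new row 2: (0, 0, 1); set L[2][1]=-4

U[2][2] = 1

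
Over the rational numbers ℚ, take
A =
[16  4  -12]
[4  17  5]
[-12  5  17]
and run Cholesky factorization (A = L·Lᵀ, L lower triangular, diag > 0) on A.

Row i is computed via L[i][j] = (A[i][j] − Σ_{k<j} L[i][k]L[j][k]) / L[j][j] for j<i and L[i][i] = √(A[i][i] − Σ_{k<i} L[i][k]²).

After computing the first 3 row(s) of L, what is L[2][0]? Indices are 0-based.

L[2][0] = -3

Step 1: L[0][0] = √(16) = 4.
  L[1][0] = (4) / L[0][0] = 1.
Step 2: L[1][1] = √(16) = 4.
  L[2][0] = (-12) / L[0][0] = -3.
  L[2][1] = (8) / L[1][1] = 2.
Step 3: L[2][2] = √(4) = 2.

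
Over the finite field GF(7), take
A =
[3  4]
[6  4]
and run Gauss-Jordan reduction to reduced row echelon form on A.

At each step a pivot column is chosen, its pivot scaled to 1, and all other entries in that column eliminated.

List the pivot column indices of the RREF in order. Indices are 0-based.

pivot columns: 0, 1

step 1: normalize row 0 (÷3) = (1, 6)
  row 1: subtract 6×row0 = (0, 3)
step 2: normalize row 1 (÷3) = (0, 1)
  row 0: subtract 6×row1 = (1, 0)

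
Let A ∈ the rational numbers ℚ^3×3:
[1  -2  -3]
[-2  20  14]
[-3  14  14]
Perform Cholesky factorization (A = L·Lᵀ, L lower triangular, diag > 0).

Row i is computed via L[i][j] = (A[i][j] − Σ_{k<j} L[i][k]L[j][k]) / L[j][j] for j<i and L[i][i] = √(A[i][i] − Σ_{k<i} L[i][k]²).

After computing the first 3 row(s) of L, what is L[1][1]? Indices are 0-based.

Step 1: L[0][0] = √(1) = 1.
  L[1][0] = (-2) / L[0][0] = -2.
Step 2: L[1][1] = √(16) = 4.
  L[2][0] = (-3) / L[0][0] = -3.
  L[2][1] = (8) / L[1][1] = 2.
Step 3: L[2][2] = √(1) = 1.

L[1][1] = 4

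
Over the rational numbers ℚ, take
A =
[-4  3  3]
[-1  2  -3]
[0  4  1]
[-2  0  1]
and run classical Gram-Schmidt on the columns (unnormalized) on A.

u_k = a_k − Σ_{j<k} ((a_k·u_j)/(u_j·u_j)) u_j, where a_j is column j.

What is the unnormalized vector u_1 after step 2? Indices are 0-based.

u_1 = (1/3, 4/3, 4, -4/3)

Step 1: u_0 = a_0 = (-4, -1, 0, -2).
Step 2: u_1 = a_1 − (-2/3)·u_0 = (1/3, 4/3, 4, -4/3).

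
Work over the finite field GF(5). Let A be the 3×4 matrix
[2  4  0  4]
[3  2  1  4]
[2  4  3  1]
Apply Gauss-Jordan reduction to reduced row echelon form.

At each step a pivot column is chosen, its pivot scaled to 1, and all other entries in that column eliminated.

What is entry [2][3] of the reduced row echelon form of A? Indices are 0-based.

step 1: normalize row 0 (÷2) = (1, 2, 0, 2)
  row 1: subtract 3×row0 = (0, 1, 1, 3)
  row 2: subtract 2×row0 = (0, 0, 3, 2)
step 2: normalize row 1 (÷1) = (0, 1, 1, 3)
  row 0: subtract 2×row1 = (1, 0, 3, 1)
step 3: normalize row 2 (÷3) = (0, 0, 1, 4)
  row 0: subtract 3×row2 = (1, 0, 0, 4)
  row 1: subtract 1×row2 = (0, 1, 0, 4)

M[2][3] = 4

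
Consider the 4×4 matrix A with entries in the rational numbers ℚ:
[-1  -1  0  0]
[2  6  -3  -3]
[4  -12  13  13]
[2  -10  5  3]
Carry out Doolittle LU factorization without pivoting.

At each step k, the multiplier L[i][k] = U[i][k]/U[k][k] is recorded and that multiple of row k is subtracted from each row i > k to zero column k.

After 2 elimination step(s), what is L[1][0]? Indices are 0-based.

L[1][0] = -2

[col 0] pivot -1
  R1 -= -2*R0 → (0, 4, -3, -3)  (L[1][0] := -2)
  R2 -= -4*R0 → (0, -16, 13, 13)  (L[2][0] := -4)
  R3 -= -2*R0 → (0, -12, 5, 3)  (L[3][0] := -2)
[col 1] pivot 4
  R2 -= -4*R1 → (0, 0, 1, 1)  (L[2][1] := -4)
  R3 -= -3*R1 → (0, 0, -4, -6)  (L[3][1] := -3)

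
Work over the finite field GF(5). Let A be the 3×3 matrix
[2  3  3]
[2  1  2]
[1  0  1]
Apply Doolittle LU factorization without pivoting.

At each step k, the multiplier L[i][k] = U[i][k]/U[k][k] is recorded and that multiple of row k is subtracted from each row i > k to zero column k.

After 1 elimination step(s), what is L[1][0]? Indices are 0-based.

L[1][0] = 1

k=0: U[0][0]=2
  eliminate (1,0): mult=1, new row 1: (0, 3, 4); set L[1][0]=1
  eliminate (2,0): mult=3, new row 2: (0, 1, 2); set L[2][0]=3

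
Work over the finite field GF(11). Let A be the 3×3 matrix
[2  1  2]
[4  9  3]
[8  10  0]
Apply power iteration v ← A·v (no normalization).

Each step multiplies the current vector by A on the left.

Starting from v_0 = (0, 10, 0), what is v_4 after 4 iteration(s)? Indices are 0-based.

v_0 = (0, 10, 0).
v_1 = A·v_0 = (10, 2, 1).
v_2 = A·v_1 = (2, 6, 1).
v_3 = A·v_2 = (1, 10, 10).
v_4 = A·v_3 = (10, 3, 9).

v_4 = (10, 3, 9)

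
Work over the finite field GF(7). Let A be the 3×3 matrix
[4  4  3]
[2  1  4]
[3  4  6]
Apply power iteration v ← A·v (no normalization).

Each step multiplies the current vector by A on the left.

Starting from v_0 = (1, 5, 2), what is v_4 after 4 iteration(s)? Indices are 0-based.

v_0 = (1, 5, 2).
v_1 = A·v_0 = (2, 1, 0).
v_2 = A·v_1 = (5, 5, 3).
v_3 = A·v_2 = (0, 6, 4).
v_4 = A·v_3 = (1, 1, 6).

v_4 = (1, 1, 6)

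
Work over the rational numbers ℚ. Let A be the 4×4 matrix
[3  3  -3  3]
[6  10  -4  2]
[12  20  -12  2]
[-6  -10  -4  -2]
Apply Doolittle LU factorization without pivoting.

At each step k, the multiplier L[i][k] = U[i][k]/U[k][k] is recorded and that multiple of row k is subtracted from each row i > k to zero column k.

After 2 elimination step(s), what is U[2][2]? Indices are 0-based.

Step 1: pivot at (0,0) is 3.
  row1 ← row1 − (2)·row0  ⇒  L[1][0]=2, U row1=(0, 4, 2, -4)
  row2 ← row2 − (4)·row0  ⇒  L[2][0]=4, U row2=(0, 8, 0, -10)
  row3 ← row3 − (-2)·row0  ⇒  L[3][0]=-2, U row3=(0, -4, -10, 4)
Step 2: pivot at (1,1) is 4.
  row2 ← row2 − (2)·row1  ⇒  L[2][1]=2, U row2=(0, 0, -4, -2)
  row3 ← row3 − (-1)·row1  ⇒  L[3][1]=-1, U row3=(0, 0, -8, 0)

U[2][2] = -4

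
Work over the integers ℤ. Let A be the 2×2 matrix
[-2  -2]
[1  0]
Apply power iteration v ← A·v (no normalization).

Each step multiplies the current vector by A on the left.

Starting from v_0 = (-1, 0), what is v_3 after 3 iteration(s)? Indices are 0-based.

v_3 = (0, -2)

v_0 = (-1, 0).
v_1 = A·v_0 = (2, -1).
v_2 = A·v_1 = (-2, 2).
v_3 = A·v_2 = (0, -2).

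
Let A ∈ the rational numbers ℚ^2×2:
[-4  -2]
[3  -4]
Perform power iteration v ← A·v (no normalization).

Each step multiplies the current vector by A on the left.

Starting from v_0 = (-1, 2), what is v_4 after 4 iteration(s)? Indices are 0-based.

v_4 = (924, -88)

v_0 = (-1, 2).
v_1 = A·v_0 = (0, -11).
v_2 = A·v_1 = (22, 44).
v_3 = A·v_2 = (-176, -110).
v_4 = A·v_3 = (924, -88).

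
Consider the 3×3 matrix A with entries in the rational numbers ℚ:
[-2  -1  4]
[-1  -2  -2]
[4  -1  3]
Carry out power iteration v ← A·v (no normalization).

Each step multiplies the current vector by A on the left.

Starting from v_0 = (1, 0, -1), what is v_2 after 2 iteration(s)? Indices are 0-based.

v_0 = (1, 0, -1).
v_1 = A·v_0 = (-6, 1, 1).
v_2 = A·v_1 = (15, 2, -22).

v_2 = (15, 2, -22)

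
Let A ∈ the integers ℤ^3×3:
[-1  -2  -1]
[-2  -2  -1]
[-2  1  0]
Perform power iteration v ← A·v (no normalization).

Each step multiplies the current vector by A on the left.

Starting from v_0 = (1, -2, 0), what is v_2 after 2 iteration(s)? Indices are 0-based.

v_0 = (1, -2, 0).
v_1 = A·v_0 = (3, 2, -4).
v_2 = A·v_1 = (-3, -6, -4).

v_2 = (-3, -6, -4)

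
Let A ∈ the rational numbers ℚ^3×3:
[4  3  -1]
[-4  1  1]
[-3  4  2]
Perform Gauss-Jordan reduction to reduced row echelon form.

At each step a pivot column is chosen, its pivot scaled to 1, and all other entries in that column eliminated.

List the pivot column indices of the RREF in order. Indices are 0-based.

pivot(0,0)=4: scale R0 → (1, 3/4, -1/4)
  clear (1,0): R1 −= (-4)R0 → (0, 4, 0)
  clear (2,0): R2 −= (-3)R0 → (0, 25/4, 5/4)
pivot(1,1)=4: scale R1 → (0, 1, 0)
  clear (0,1): R0 −= (3/4)R1 → (1, 0, -1/4)
  clear (2,1): R2 −= (25/4)R1 → (0, 0, 5/4)
pivot(2,2)=5/4: scale R2 → (0, 0, 1)
  clear (0,2): R0 −= (-1/4)R2 → (1, 0, 0)

pivot columns: 0, 1, 2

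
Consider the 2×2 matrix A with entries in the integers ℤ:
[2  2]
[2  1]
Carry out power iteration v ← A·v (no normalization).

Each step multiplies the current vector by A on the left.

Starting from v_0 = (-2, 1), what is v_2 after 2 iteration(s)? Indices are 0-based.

v_2 = (-10, -7)

v_0 = (-2, 1).
v_1 = A·v_0 = (-2, -3).
v_2 = A·v_1 = (-10, -7).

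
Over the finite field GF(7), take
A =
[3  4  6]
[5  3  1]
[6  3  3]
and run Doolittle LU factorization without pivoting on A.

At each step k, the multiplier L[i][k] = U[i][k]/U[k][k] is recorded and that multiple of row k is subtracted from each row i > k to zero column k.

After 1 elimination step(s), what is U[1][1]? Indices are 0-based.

U[1][1] = 1

k=0: U[0][0]=3
  eliminate (1,0): mult=4, new row 1: (0, 1, 5); set L[1][0]=4
  eliminate (2,0): mult=2, new row 2: (0, 2, 5); set L[2][0]=2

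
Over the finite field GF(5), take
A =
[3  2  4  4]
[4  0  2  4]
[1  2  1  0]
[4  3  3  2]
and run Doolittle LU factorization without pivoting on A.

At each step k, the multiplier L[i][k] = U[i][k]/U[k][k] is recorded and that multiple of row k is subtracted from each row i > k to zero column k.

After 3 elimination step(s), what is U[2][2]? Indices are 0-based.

U[2][2] = 3

k=0: U[0][0]=3
  eliminate (1,0): mult=3, new row 1: (0, 4, 0, 2); set L[1][0]=3
  eliminate (2,0): mult=2, new row 2: (0, 3, 3, 2); set L[2][0]=2
  eliminate (3,0): mult=3, new row 3: (0, 2, 1, 0); set L[3][0]=3
k=1: U[1][1]=4
  eliminate (2,1): mult=2, new row 2: (0, 0, 3, 3); set L[2][1]=2
  eliminate (3,1): mult=3, new row 3: (0, 0, 1, 4); set L[3][1]=3
k=2: U[2][2]=3
  eliminate (3,2): mult=2, new row 3: (0, 0, 0, 3); set L[3][2]=2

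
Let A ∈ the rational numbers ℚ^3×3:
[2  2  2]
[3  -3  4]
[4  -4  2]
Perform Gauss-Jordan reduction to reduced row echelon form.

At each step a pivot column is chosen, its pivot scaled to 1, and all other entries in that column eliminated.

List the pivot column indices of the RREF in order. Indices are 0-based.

pivot columns: 0, 1, 2

pivot(0,0)=2: scale R0 → (1, 1, 1)
  clear (1,0): R1 −= (3)R0 → (0, -6, 1)
  clear (2,0): R2 −= (4)R0 → (0, -8, -2)
pivot(1,1)=-6: scale R1 → (0, 1, -1/6)
  clear (0,1): R0 −= (1)R1 → (1, 0, 7/6)
  clear (2,1): R2 −= (-8)R1 → (0, 0, -10/3)
pivot(2,2)=-10/3: scale R2 → (0, 0, 1)
  clear (0,2): R0 −= (7/6)R2 → (1, 0, 0)
  clear (1,2): R1 −= (-1/6)R2 → (0, 1, 0)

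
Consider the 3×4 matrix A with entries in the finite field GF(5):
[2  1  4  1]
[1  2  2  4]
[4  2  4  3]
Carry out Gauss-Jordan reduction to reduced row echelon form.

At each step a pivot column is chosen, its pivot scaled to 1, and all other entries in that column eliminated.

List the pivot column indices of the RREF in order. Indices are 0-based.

step 1: normalize row 0 (÷2) = (1, 3, 2, 3)
  row 1: subtract 1×row0 = (0, 4, 0, 1)
  row 2: subtract 4×row0 = (0, 0, 1, 1)
step 2: normalize row 1 (÷4) = (0, 1, 0, 4)
  row 0: subtract 3×row1 = (1, 0, 2, 1)
step 3: normalize row 2 (÷1) = (0, 0, 1, 1)
  row 0: subtract 2×row2 = (1, 0, 0, 4)

pivot columns: 0, 1, 2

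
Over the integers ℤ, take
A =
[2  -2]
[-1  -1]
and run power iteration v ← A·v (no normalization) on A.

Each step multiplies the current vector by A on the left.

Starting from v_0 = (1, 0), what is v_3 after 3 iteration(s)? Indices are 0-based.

v_0 = (1, 0).
v_1 = A·v_0 = (2, -1).
v_2 = A·v_1 = (6, -1).
v_3 = A·v_2 = (14, -5).

v_3 = (14, -5)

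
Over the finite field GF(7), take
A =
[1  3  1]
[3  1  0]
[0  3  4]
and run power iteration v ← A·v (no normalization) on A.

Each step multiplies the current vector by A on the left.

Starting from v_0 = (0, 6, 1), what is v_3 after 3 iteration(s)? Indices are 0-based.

v_3 = (4, 2, 4)

v_0 = (0, 6, 1).
v_1 = A·v_0 = (5, 6, 1).
v_2 = A·v_1 = (3, 0, 1).
v_3 = A·v_2 = (4, 2, 4).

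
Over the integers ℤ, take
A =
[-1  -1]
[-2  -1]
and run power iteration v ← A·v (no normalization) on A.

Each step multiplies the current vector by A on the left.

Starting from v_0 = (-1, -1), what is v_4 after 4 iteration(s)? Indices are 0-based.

v_0 = (-1, -1).
v_1 = A·v_0 = (2, 3).
v_2 = A·v_1 = (-5, -7).
v_3 = A·v_2 = (12, 17).
v_4 = A·v_3 = (-29, -41).

v_4 = (-29, -41)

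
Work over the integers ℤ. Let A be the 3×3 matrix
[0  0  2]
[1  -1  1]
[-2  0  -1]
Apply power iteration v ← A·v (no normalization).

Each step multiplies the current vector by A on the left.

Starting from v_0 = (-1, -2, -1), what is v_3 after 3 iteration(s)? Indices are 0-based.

v_0 = (-1, -2, -1).
v_1 = A·v_0 = (-2, 0, 3).
v_2 = A·v_1 = (6, 1, 1).
v_3 = A·v_2 = (2, 6, -13).

v_3 = (2, 6, -13)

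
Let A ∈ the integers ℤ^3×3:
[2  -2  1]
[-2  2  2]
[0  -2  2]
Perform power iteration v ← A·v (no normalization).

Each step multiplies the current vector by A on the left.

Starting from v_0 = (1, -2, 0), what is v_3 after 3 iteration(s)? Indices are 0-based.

v_3 = (108, -48, 72)

v_0 = (1, -2, 0).
v_1 = A·v_0 = (6, -6, 4).
v_2 = A·v_1 = (28, -16, 20).
v_3 = A·v_2 = (108, -48, 72).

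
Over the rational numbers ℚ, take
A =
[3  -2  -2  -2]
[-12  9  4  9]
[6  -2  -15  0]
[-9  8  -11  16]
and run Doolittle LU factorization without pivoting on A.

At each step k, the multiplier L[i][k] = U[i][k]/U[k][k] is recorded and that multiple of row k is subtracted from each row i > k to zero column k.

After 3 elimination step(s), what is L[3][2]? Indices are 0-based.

L[3][2] = 3

Step 1: pivot at (0,0) is 3.
  row1 ← row1 − (-4)·row0  ⇒  L[1][0]=-4, U row1=(0, 1, -4, 1)
  row2 ← row2 − (2)·row0  ⇒  L[2][0]=2, U row2=(0, 2, -11, 4)
  row3 ← row3 − (-3)·row0  ⇒  L[3][0]=-3, U row3=(0, 2, -17, 10)
Step 2: pivot at (1,1) is 1.
  row2 ← row2 − (2)·row1  ⇒  L[2][1]=2, U row2=(0, 0, -3, 2)
  row3 ← row3 − (2)·row1  ⇒  L[3][1]=2, U row3=(0, 0, -9, 8)
Step 3: pivot at (2,2) is -3.
  row3 ← row3 − (3)·row2  ⇒  L[3][2]=3, U row3=(0, 0, 0, 2)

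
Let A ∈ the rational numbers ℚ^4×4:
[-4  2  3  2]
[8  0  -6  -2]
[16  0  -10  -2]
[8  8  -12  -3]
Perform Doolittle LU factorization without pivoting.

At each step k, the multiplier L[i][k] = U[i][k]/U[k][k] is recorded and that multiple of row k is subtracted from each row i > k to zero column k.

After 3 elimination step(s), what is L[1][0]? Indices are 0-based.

k=0: U[0][0]=-4
  eliminate (1,0): mult=-2, new row 1: (0, 4, 0, 2); set L[1][0]=-2
  eliminate (2,0): mult=-4, new row 2: (0, 8, 2, 6); set L[2][0]=-4
  eliminate (3,0): mult=-2, new row 3: (0, 12, -6, 1); set L[3][0]=-2
k=1: U[1][1]=4
  eliminate (2,1): mult=2, new row 2: (0, 0, 2, 2); set L[2][1]=2
  eliminate (3,1): mult=3, new row 3: (0, 0, -6, -5); set L[3][1]=3
k=2: U[2][2]=2
  eliminate (3,2): mult=-3, new row 3: (0, 0, 0, 1); set L[3][2]=-3

L[1][0] = -2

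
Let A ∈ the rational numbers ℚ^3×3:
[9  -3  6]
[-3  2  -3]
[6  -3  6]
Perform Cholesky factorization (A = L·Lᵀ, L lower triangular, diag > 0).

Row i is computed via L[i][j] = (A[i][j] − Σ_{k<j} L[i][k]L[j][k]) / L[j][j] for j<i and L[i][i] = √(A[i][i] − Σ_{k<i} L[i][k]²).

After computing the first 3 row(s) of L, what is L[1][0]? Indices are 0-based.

L[1][0] = -1

Step 1: L[0][0] = √(9) = 3.
  L[1][0] = (-3) / L[0][0] = -1.
Step 2: L[1][1] = √(1) = 1.
  L[2][0] = (6) / L[0][0] = 2.
  L[2][1] = (-1) / L[1][1] = -1.
Step 3: L[2][2] = √(1) = 1.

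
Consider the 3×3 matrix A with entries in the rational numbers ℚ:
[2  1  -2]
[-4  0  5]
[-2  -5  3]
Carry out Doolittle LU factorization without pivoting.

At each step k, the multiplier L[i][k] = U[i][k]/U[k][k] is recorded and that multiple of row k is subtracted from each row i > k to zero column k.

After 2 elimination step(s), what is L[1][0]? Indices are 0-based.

k=0: U[0][0]=2
  eliminate (1,0): mult=-2, new row 1: (0, 2, 1); set L[1][0]=-2
  eliminate (2,0): mult=-1, new row 2: (0, -4, 1); set L[2][0]=-1
k=1: U[1][1]=2
  eliminate (2,1): mult=-2, new row 2: (0, 0, 3); set L[2][1]=-2

L[1][0] = -2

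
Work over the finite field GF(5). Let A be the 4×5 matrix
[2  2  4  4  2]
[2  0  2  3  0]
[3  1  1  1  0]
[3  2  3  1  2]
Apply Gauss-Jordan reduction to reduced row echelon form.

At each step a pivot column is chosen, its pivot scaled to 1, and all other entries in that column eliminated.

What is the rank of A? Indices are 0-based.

pivot(0,0)=2: scale R0 → (1, 1, 2, 2, 1)
  clear (1,0): R1 −= (2)R0 → (0, 3, 3, 4, 3)
  clear (2,0): R2 −= (3)R0 → (0, 3, 0, 0, 2)
  clear (3,0): R3 −= (3)R0 → (0, 4, 2, 0, 4)
pivot(1,1)=3: scale R1 → (0, 1, 1, 3, 1)
  clear (0,1): R0 −= (1)R1 → (1, 0, 1, 4, 0)
  clear (2,1): R2 −= (3)R1 → (0, 0, 2, 1, 4)
  clear (3,1): R3 −= (4)R1 → (0, 0, 3, 3, 0)
pivot(2,2)=2: scale R2 → (0, 0, 1, 3, 2)
  clear (0,2): R0 −= (1)R2 → (1, 0, 0, 1, 3)
  clear (1,2): R1 −= (1)R2 → (0, 1, 0, 0, 4)
  clear (3,2): R3 −= (3)R2 → (0, 0, 0, 4, 4)
pivot(3,3)=4: scale R3 → (0, 0, 0, 1, 1)
  clear (0,3): R0 −= (1)R3 → (1, 0, 0, 0, 2)
  clear (2,3): R2 −= (3)R3 → (0, 0, 1, 0, 4)

rank = 4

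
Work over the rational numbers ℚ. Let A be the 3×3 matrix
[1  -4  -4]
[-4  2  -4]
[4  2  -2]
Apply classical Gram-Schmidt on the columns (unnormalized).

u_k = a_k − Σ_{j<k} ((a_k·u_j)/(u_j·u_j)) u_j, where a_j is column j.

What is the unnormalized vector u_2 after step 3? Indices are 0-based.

Step 1: u_0 = a_0 = (1, -4, 4).
Step 2: u_1 = a_1 − (-4/33)·u_0 = (-128/33, 50/33, 82/33).
Step 3: u_2 = a_2 − (4/33)·u_0 − (37/194)·u_1 = (-328/97, -369/97, -287/97).

u_2 = (-328/97, -369/97, -287/97)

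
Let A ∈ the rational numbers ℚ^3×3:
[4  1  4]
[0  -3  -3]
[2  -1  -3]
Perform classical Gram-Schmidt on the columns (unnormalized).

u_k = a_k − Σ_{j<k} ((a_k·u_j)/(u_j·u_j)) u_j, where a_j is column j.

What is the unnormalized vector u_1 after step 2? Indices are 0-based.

Step 1: u_0 = a_0 = (4, 0, 2).
Step 2: u_1 = a_1 − (1/10)·u_0 = (3/5, -3, -6/5).

u_1 = (3/5, -3, -6/5)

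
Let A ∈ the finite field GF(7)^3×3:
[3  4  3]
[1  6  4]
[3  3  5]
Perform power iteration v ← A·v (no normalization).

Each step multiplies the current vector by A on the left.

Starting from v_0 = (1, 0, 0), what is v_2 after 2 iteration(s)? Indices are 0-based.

v_0 = (1, 0, 0).
v_1 = A·v_0 = (3, 1, 3).
v_2 = A·v_1 = (1, 0, 6).

v_2 = (1, 0, 6)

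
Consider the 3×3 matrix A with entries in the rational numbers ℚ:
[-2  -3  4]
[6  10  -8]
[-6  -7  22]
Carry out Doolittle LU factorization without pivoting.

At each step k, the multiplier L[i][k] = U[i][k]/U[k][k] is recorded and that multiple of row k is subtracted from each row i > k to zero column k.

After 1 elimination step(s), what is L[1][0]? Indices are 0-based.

Step 1: pivot at (0,0) is -2.
  row1 ← row1 − (-3)·row0  ⇒  L[1][0]=-3, U row1=(0, 1, 4)
  row2 ← row2 − (3)·row0  ⇒  L[2][0]=3, U row2=(0, 2, 10)

L[1][0] = -3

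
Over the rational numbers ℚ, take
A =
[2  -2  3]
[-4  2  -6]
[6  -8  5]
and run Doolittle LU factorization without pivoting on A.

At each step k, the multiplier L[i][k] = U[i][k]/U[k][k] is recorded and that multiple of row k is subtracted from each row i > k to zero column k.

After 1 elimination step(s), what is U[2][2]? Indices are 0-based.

Step 1: pivot at (0,0) is 2.
  row1 ← row1 − (-2)·row0  ⇒  L[1][0]=-2, U row1=(0, -2, 0)
  row2 ← row2 − (3)·row0  ⇒  L[2][0]=3, U row2=(0, -2, -4)

U[2][2] = -4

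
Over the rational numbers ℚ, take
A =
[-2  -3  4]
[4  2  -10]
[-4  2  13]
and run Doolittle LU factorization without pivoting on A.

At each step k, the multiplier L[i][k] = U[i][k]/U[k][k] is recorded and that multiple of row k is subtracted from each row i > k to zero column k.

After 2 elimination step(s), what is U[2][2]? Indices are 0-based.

Step 1: pivot at (0,0) is -2.
  row1 ← row1 − (-2)·row0  ⇒  L[1][0]=-2, U row1=(0, -4, -2)
  row2 ← row2 − (2)·row0  ⇒  L[2][0]=2, U row2=(0, 8, 5)
Step 2: pivot at (1,1) is -4.
  row2 ← row2 − (-2)·row1  ⇒  L[2][1]=-2, U row2=(0, 0, 1)

U[2][2] = 1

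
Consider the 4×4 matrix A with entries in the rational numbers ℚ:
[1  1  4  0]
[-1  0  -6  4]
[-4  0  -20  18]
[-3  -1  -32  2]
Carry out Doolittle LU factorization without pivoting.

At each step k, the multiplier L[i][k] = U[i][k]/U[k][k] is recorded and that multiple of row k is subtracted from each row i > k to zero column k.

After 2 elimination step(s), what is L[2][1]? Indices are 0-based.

L[2][1] = 4

k=0: U[0][0]=1
  eliminate (1,0): mult=-1, new row 1: (0, 1, -2, 4); set L[1][0]=-1
  eliminate (2,0): mult=-4, new row 2: (0, 4, -4, 18); set L[2][0]=-4
  eliminate (3,0): mult=-3, new row 3: (0, 2, -20, 2); set L[3][0]=-3
k=1: U[1][1]=1
  eliminate (2,1): mult=4, new row 2: (0, 0, 4, 2); set L[2][1]=4
  eliminate (3,1): mult=2, new row 3: (0, 0, -16, -6); set L[3][1]=2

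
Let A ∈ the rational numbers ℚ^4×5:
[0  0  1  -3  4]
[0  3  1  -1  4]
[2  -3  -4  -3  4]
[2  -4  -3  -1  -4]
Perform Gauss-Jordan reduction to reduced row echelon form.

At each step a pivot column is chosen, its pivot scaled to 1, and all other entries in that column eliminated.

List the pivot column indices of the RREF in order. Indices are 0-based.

pivot columns: 0, 1, 2, 3

pivot(0,0): swap R0↔R2
pivot(0,0)=2: scale R0 → (1, -3/2, -2, -3/2, 2)
  clear (3,0): R3 −= (2)R0 → (0, -1, 1, 2, -8)
pivot(1,1)=3: scale R1 → (0, 1, 1/3, -1/3, 4/3)
  clear (0,1): R0 −= (-3/2)R1 → (1, 0, -3/2, -2, 4)
  clear (3,1): R3 −= (-1)R1 → (0, 0, 4/3, 5/3, -20/3)
pivot(2,2)=1: scale R2 → (0, 0, 1, -3, 4)
  clear (0,2): R0 −= (-3/2)R2 → (1, 0, 0, -13/2, 10)
  clear (1,2): R1 −= (1/3)R2 → (0, 1, 0, 2/3, 0)
  clear (3,2): R3 −= (4/3)R2 → (0, 0, 0, 17/3, -12)
pivot(3,3)=17/3: scale R3 → (0, 0, 0, 1, -36/17)
  clear (0,3): R0 −= (-13/2)R3 → (1, 0, 0, 0, -64/17)
  clear (1,3): R1 −= (2/3)R3 → (0, 1, 0, 0, 24/17)
  clear (2,3): R2 −= (-3)R3 → (0, 0, 1, 0, -40/17)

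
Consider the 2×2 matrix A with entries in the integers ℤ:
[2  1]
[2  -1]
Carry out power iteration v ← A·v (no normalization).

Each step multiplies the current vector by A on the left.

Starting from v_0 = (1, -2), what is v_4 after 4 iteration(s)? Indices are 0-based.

v_0 = (1, -2).
v_1 = A·v_0 = (0, 4).
v_2 = A·v_1 = (4, -4).
v_3 = A·v_2 = (4, 12).
v_4 = A·v_3 = (20, -4).

v_4 = (20, -4)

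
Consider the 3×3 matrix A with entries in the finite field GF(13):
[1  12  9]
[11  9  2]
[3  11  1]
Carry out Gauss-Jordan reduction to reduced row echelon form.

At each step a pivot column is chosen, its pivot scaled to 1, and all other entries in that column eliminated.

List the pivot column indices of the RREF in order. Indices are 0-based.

step 1: normalize row 0 (÷1) = (1, 12, 9)
  row 1: subtract 11×row0 = (0, 7, 7)
  row 2: subtract 3×row0 = (0, 1, 0)
step 2: normalize row 1 (÷7) = (0, 1, 1)
  row 0: subtract 12×row1 = (1, 0, 10)
  row 2: subtract 1×row1 = (0, 0, 12)
step 3: normalize row 2 (÷12) = (0, 0, 1)
  row 0: subtract 10×row2 = (1, 0, 0)
  row 1: subtract 1×row2 = (0, 1, 0)

pivot columns: 0, 1, 2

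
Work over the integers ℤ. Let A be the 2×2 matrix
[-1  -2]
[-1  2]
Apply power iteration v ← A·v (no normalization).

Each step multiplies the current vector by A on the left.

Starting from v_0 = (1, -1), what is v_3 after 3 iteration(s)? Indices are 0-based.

v_0 = (1, -1).
v_1 = A·v_0 = (1, -3).
v_2 = A·v_1 = (5, -7).
v_3 = A·v_2 = (9, -19).

v_3 = (9, -19)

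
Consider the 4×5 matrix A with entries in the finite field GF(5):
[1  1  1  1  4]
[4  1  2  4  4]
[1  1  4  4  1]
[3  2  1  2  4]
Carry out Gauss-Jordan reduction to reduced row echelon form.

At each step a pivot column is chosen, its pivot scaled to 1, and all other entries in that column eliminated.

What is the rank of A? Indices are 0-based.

rank = 4

pivot(0,0)=1: scale R0 → (1, 1, 1, 1, 4)
  clear (1,0): R1 −= (4)R0 → (0, 2, 3, 0, 3)
  clear (2,0): R2 −= (1)R0 → (0, 0, 3, 3, 2)
  clear (3,0): R3 −= (3)R0 → (0, 4, 3, 4, 2)
pivot(1,1)=2: scale R1 → (0, 1, 4, 0, 4)
  clear (0,1): R0 −= (1)R1 → (1, 0, 2, 1, 0)
  clear (3,1): R3 −= (4)R1 → (0, 0, 2, 4, 1)
pivot(2,2)=3: scale R2 → (0, 0, 1, 1, 4)
  clear (0,2): R0 −= (2)R2 → (1, 0, 0, 4, 2)
  clear (1,2): R1 −= (4)R2 → (0, 1, 0, 1, 3)
  clear (3,2): R3 −= (2)R2 → (0, 0, 0, 2, 3)
pivot(3,3)=2: scale R3 → (0, 0, 0, 1, 4)
  clear (0,3): R0 −= (4)R3 → (1, 0, 0, 0, 1)
  clear (1,3): R1 −= (1)R3 → (0, 1, 0, 0, 4)
  clear (2,3): R2 −= (1)R3 → (0, 0, 1, 0, 0)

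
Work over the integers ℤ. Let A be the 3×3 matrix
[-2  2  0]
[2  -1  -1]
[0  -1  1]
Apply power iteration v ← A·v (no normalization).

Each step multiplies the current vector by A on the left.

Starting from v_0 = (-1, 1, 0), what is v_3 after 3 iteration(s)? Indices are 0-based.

v_0 = (-1, 1, 0).
v_1 = A·v_0 = (4, -3, -1).
v_2 = A·v_1 = (-14, 12, 2).
v_3 = A·v_2 = (52, -42, -10).

v_3 = (52, -42, -10)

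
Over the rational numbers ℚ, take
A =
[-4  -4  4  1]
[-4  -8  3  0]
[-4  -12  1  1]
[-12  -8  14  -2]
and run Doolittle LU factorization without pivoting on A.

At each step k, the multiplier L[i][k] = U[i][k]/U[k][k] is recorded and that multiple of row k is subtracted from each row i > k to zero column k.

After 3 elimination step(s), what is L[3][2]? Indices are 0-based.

L[3][2] = -1

k=0: U[0][0]=-4
  eliminate (1,0): mult=1, new row 1: (0, -4, -1, -1); set L[1][0]=1
  eliminate (2,0): mult=1, new row 2: (0, -8, -3, 0); set L[2][0]=1
  eliminate (3,0): mult=3, new row 3: (0, 4, 2, -5); set L[3][0]=3
k=1: U[1][1]=-4
  eliminate (2,1): mult=2, new row 2: (0, 0, -1, 2); set L[2][1]=2
  eliminate (3,1): mult=-1, new row 3: (0, 0, 1, -6); set L[3][1]=-1
k=2: U[2][2]=-1
  eliminate (3,2): mult=-1, new row 3: (0, 0, 0, -4); set L[3][2]=-1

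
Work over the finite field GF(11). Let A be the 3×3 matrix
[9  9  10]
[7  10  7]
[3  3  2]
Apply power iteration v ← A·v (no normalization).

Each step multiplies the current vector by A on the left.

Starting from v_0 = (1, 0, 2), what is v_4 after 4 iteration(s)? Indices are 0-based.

v_0 = (1, 0, 2).
v_1 = A·v_0 = (7, 10, 7).
v_2 = A·v_1 = (3, 0, 10).
v_3 = A·v_2 = (6, 3, 7).
v_4 = A·v_3 = (8, 0, 8).

v_4 = (8, 0, 8)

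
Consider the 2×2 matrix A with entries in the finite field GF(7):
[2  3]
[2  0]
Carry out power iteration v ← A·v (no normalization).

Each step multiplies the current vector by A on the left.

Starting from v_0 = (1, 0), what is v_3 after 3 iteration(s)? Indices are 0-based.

v_3 = (4, 6)

v_0 = (1, 0).
v_1 = A·v_0 = (2, 2).
v_2 = A·v_1 = (3, 4).
v_3 = A·v_2 = (4, 6).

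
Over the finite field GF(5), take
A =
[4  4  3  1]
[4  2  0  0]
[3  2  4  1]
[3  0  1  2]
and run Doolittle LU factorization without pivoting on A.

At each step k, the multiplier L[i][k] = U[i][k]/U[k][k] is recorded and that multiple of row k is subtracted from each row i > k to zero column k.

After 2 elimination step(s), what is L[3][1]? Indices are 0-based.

L[3][1] = 4

k=0: U[0][0]=4
  eliminate (1,0): mult=1, new row 1: (0, 3, 2, 4); set L[1][0]=1
  eliminate (2,0): mult=2, new row 2: (0, 4, 3, 4); set L[2][0]=2
  eliminate (3,0): mult=2, new row 3: (0, 2, 0, 0); set L[3][0]=2
k=1: U[1][1]=3
  eliminate (2,1): mult=3, new row 2: (0, 0, 2, 2); set L[2][1]=3
  eliminate (3,1): mult=4, new row 3: (0, 0, 2, 4); set L[3][1]=4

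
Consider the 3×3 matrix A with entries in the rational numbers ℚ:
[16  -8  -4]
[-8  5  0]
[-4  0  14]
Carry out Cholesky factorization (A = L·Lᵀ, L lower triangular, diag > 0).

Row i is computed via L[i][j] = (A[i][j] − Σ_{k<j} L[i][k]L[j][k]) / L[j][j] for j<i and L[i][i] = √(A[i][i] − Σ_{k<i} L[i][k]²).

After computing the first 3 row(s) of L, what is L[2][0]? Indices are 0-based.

L[2][0] = -1

Step 1: L[0][0] = √(16) = 4.
  L[1][0] = (-8) / L[0][0] = -2.
Step 2: L[1][1] = √(1) = 1.
  L[2][0] = (-4) / L[0][0] = -1.
  L[2][1] = (-2) / L[1][1] = -2.
Step 3: L[2][2] = √(9) = 3.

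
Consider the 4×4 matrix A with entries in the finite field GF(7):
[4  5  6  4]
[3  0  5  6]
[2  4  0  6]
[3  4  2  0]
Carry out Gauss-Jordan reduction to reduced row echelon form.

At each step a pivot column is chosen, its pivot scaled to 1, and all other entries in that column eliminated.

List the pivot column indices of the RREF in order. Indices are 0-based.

step 1: normalize row 0 (÷4) = (1, 3, 5, 1)
  row 1: subtract 3×row0 = (0, 5, 4, 3)
  row 2: subtract 2×row0 = (0, 5, 4, 4)
  row 3: subtract 3×row0 = (0, 2, 1, 4)
step 2: normalize row 1 (÷5) = (0, 1, 5, 2)
  row 0: subtract 3×row1 = (1, 0, 4, 2)
  row 2: subtract 5×row1 = (0, 0, 0, 1)
  row 3: subtract 2×row1 = (0, 0, 5, 0)
step 3: exchange rows 2,3
step 3: normalize row 2 (÷5) = (0, 0, 1, 0)
  row 0: subtract 4×row2 = (1, 0, 0, 2)
  row 1: subtract 5×row2 = (0, 1, 0, 2)
step 4: normalize row 3 (÷1) = (0, 0, 0, 1)
  row 0: subtract 2×row3 = (1, 0, 0, 0)
  row 1: subtract 2×row3 = (0, 1, 0, 0)

pivot columns: 0, 1, 2, 3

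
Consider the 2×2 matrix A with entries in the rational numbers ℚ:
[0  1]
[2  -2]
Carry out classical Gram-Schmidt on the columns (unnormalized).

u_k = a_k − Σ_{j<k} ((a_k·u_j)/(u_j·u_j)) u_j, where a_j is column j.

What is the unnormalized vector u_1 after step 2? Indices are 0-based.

u_1 = (1, 0)

Step 1: u_0 = a_0 = (0, 2).
Step 2: u_1 = a_1 − (-1)·u_0 = (1, 0).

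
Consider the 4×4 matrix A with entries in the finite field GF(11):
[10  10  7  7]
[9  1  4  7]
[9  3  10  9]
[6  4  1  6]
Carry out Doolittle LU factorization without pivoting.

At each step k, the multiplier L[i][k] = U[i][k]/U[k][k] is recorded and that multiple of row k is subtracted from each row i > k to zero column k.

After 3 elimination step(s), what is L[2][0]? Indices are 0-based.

Step 1: pivot at (0,0) is 10.
  row1 ← row1 − (2)·row0  ⇒  L[1][0]=2, U row1=(0, 3, 1, 4)
  row2 ← row2 − (2)·row0  ⇒  L[2][0]=2, U row2=(0, 5, 7, 6)
  row3 ← row3 − (5)·row0  ⇒  L[3][0]=5, U row3=(0, 9, 10, 4)
Step 2: pivot at (1,1) is 3.
  row2 ← row2 − (9)·row1  ⇒  L[2][1]=9, U row2=(0, 0, 9, 3)
  row3 ← row3 − (3)·row1  ⇒  L[3][1]=3, U row3=(0, 0, 7, 3)
Step 3: pivot at (2,2) is 9.
  row3 ← row3 − (2)·row2  ⇒  L[3][2]=2, U row3=(0, 0, 0, 8)

L[2][0] = 2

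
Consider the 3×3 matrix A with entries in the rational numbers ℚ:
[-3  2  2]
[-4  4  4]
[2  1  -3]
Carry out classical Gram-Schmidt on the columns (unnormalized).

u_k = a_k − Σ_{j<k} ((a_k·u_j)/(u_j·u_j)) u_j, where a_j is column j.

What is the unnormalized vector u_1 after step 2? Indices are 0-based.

u_1 = (-2/29, 36/29, 69/29)

Step 1: u_0 = a_0 = (-3, -4, 2).
Step 2: u_1 = a_1 − (-20/29)·u_0 = (-2/29, 36/29, 69/29).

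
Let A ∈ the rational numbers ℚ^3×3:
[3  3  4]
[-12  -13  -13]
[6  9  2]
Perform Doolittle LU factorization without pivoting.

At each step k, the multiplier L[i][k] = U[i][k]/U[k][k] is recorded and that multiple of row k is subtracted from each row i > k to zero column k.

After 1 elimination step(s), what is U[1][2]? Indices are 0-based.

Step 1: pivot at (0,0) is 3.
  row1 ← row1 − (-4)·row0  ⇒  L[1][0]=-4, U row1=(0, -1, 3)
  row2 ← row2 − (2)·row0  ⇒  L[2][0]=2, U row2=(0, 3, -6)

U[1][2] = 3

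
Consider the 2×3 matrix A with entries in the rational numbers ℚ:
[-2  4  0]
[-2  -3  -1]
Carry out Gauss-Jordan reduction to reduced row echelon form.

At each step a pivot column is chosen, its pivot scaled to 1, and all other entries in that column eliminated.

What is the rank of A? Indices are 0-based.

rank = 2

step 1: normalize row 0 (÷-2) = (1, -2, 0)
  row 1: subtract -2×row0 = (0, -7, -1)
step 2: normalize row 1 (÷-7) = (0, 1, 1/7)
  row 0: subtract -2×row1 = (1, 0, 2/7)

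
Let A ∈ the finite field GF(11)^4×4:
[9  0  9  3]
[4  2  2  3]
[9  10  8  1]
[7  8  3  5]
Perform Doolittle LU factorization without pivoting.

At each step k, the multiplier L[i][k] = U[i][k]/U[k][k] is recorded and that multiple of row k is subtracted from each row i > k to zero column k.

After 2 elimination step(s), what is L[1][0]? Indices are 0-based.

[col 0] pivot 9
  R1 -= 9*R0 → (0, 2, 9, 9)  (L[1][0] := 9)
  R2 -= 1*R0 → (0, 10, 10, 9)  (L[2][0] := 1)
  R3 -= 2*R0 → (0, 8, 7, 10)  (L[3][0] := 2)
[col 1] pivot 2
  R2 -= 5*R1 → (0, 0, 9, 8)  (L[2][1] := 5)
  R3 -= 4*R1 → (0, 0, 4, 7)  (L[3][1] := 4)

L[1][0] = 9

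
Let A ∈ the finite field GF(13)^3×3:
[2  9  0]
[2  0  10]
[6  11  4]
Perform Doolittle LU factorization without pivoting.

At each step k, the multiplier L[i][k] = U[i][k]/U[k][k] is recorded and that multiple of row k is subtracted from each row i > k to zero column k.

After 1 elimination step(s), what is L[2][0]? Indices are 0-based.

[col 0] pivot 2
  R1 -= 1*R0 → (0, 4, 10)  (L[1][0] := 1)
  R2 -= 3*R0 → (0, 10, 4)  (L[2][0] := 3)

L[2][0] = 3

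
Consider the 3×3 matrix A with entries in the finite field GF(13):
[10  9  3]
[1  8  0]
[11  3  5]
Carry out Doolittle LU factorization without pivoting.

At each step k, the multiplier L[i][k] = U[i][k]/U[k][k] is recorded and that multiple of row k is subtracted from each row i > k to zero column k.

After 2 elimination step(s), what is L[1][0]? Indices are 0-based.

L[1][0] = 4

[col 0] pivot 10
  R1 -= 4*R0 → (0, 11, 1)  (L[1][0] := 4)
  R2 -= 5*R0 → (0, 10, 3)  (L[2][0] := 5)
[col 1] pivot 11
  R2 -= 8*R1 → (0, 0, 8)  (L[2][1] := 8)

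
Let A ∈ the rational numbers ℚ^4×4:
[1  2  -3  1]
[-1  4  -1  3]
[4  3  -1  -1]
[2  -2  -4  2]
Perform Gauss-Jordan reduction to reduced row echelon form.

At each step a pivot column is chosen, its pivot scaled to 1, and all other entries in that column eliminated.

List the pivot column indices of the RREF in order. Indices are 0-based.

pivot(0,0)=1: scale R0 → (1, 2, -3, 1)
  clear (1,0): R1 −= (-1)R0 → (0, 6, -4, 4)
  clear (2,0): R2 −= (4)R0 → (0, -5, 11, -5)
  clear (3,0): R3 −= (2)R0 → (0, -6, 2, 0)
pivot(1,1)=6: scale R1 → (0, 1, -2/3, 2/3)
  clear (0,1): R0 −= (2)R1 → (1, 0, -5/3, -1/3)
  clear (2,1): R2 −= (-5)R1 → (0, 0, 23/3, -5/3)
  clear (3,1): R3 −= (-6)R1 → (0, 0, -2, 4)
pivot(2,2)=23/3: scale R2 → (0, 0, 1, -5/23)
  clear (0,2): R0 −= (-5/3)R2 → (1, 0, 0, -16/23)
  clear (1,2): R1 −= (-2/3)R2 → (0, 1, 0, 12/23)
  clear (3,2): R3 −= (-2)R2 → (0, 0, 0, 82/23)
pivot(3,3)=82/23: scale R3 → (0, 0, 0, 1)
  clear (0,3): R0 −= (-16/23)R3 → (1, 0, 0, 0)
  clear (1,3): R1 −= (12/23)R3 → (0, 1, 0, 0)
  clear (2,3): R2 −= (-5/23)R3 → (0, 0, 1, 0)

pivot columns: 0, 1, 2, 3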